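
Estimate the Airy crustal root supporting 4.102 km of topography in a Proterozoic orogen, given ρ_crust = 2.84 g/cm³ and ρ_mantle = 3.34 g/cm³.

23.3 km

Isostatic balance requires: the weight of the topography is balanced by the buoyancy of the root, ρ_c h = (ρ_m − ρ_c) r.
r = h · ρ_c / (ρ_m − ρ_c) = 4.102 km × 2.84 / (3.34 − 2.84) = 23.3 km.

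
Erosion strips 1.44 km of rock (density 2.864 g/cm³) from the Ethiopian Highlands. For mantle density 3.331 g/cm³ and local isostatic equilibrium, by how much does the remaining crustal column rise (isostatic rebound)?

1.24 km

Unloading: uplift u = e ρ_c/ρ_m = 1.44 km × 2.864/3.331 = 1.24 km.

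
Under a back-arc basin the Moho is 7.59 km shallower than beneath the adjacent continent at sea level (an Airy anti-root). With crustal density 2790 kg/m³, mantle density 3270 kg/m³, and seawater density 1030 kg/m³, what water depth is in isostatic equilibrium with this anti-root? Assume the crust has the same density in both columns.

2.07 km

Replacing a thickness d of crust by seawater at the top must be balanced by replacing crust with mantle at the base: d (ρ_c − ρ_w) = a (ρ_m − ρ_c).
d = a (ρ_m − ρ_c)/(ρ_c − ρ_w) = 7.59 km × 480/1760 = 2.07 km.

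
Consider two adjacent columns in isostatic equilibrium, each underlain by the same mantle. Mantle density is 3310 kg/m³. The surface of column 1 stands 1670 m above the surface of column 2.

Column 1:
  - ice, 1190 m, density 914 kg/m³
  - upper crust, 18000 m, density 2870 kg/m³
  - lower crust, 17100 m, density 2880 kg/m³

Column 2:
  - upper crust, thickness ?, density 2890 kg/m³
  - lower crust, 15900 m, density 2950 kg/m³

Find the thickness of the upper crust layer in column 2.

16400 m

Take the compensation level at the base of the deeper column (depth z_c below the surface of column 1) and equate Σ ρ_i t_i down to z_c; mantle fills any gap and the z_c terms cancel.
Column 1: 1190×914 + 18000×2870 + 17100×2880 + (z_c − 36290)×3310
Column 2: 1670×0 + x×2890 + 15900×2950 + (z_c − 1670 − 15900 − x)×3310
The z_c×3310 term appears on both sides and cancels. Collect the known terms of each column as K = Σ(ρt)_known − 3310 × (depth of known layers): K_1 = 101995660 − 3310×36290 = −18124240; K_2 = 46905000 − 3310×(1670 + 15900) = −11251700.
Balance: K_1 = K_2 − x×(3310 − 2890), so x = (K_2 − K_1)/(3310 − 2890) = 6872540/420 = 16400 m.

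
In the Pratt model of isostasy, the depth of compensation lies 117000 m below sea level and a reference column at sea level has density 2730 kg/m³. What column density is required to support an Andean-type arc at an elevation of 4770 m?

Pratt balance: ρ_ref D = ρ (D + h).
ρ = ρ_ref D/(D + h) = 2730 × 117000 m/(117000 m + 4770 m) = 2620 kg/m³.

2620 kg/m³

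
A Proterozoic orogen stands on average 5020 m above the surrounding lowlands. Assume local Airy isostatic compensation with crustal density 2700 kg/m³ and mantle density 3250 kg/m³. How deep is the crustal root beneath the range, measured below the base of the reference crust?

24600 m

In Airy isostatic equilibrium: the weight of the topography is balanced by the buoyancy of the root, ρ_c h = (ρ_m − ρ_c) r.
r = h · ρ_c / (ρ_m − ρ_c) = 5020 m × 2700 / (3250 − 2700) = 24600 m.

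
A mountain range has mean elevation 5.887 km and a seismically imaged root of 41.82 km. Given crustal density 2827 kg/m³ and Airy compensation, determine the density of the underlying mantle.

Airy balance: ρ_c h = (ρ_m − ρ_c) r → ρ_m = ρ_c (1 + h/r).
ρ_m = 2827 × (1 + 5.887 km/41.82 km) = 3220 kg/m³.

3220 kg/m³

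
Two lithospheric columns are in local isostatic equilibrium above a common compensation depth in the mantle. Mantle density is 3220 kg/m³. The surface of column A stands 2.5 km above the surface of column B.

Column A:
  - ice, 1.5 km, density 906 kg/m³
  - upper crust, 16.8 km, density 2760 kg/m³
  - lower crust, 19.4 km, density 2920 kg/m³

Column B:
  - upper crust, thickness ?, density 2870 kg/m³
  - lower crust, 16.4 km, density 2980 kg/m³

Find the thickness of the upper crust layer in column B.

14.4 km

Take the compensation level at the base of the deeper column (depth z_c below the surface of column A) and equate Σ ρ_i t_i down to z_c; mantle fills any gap and the z_c terms cancel.
Column A: 1.5×906 + 16.8×2760 + 19.4×2920 + (z_c − 37.7)×3220
Column B: 2.5×0 + x×2870 + 16.4×2980 + (z_c − 2.5 − 16.4 − x)×3220
The z_c×3220 term appears on both sides and cancels. Collect the known terms of each column as K = Σ(ρt)_known − 3220 × (depth of known layers): K_A = 104375 − 3220×37.7 = −17019; K_B = 48872 − 3220×(2.5 + 16.4) = −11986.
Balance: K_A = K_B − x×(3220 − 2870), so x = (K_B − K_A)/(3220 − 2870) = 5033/350 = 14.4 km.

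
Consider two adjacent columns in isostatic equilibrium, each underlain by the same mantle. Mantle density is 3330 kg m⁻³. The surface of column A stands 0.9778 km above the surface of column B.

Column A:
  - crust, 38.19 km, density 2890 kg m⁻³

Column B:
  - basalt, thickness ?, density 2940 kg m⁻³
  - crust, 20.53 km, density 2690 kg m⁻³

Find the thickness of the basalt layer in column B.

1.05 km

Take the compensation level at the base of the deeper column (depth z_c below the surface of column A) and equate Σ ρ_i t_i down to z_c; mantle fills any gap and the z_c terms cancel.
Column A: 38.19×2890 + (z_c − 38.19)×3330
Column B: 0.9778×0 + x×2940 + 20.53×2690 + (z_c − 0.9778 − 20.53 − x)×3330
The z_c×3330 term appears on both sides and cancels. Collect the known terms of each column as K = Σ(ρt)_known − 3330 × (depth of known layers): K_A = 110369.1 − 3330×38.19 = −16803.6; K_B = 55225.7 − 3330×(0.9778 + 20.53) = −16395.274.
Balance: K_A = K_B − x×(3330 − 2940), so x = (K_B − K_A)/(3330 − 2940) = 408.326/390 = 1.05 km.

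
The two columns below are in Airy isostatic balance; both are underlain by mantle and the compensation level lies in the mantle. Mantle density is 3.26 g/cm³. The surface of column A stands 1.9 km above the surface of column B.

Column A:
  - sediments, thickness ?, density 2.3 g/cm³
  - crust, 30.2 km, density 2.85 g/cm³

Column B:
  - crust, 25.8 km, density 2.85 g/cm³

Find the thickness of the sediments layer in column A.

Take the compensation level at the base of the deeper column (depth z_c below the surface of column A) and equate Σ ρ_i t_i down to z_c; mantle fills any gap and the z_c terms cancel.
Column A: x×2.3 + 30.2×2.85 + (z_c − 30.2 − x)×3.26
Column B: 1.9×0 + 25.8×2.85 + (z_c − 1.9 − 25.8)×3.26
The z_c×3.26 term appears on both sides and cancels. Collect the known terms of each column as K = Σ(ρt)_known − 3.26 × (depth of known layers): K_A = 86.07 − 3.26×30.2 = −12.382; K_B = 73.53 − 3.26×(1.9 + 25.8) = −16.772.
Balance: K_A − x×(3.26 − 2.3) = K_B, so x = (K_A − K_B)/(3.26 − 2.3) = 4.39/0.96 = 4.57 km.

4.57 km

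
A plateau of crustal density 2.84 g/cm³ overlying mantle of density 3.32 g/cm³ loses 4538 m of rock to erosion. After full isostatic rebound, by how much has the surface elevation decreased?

656 m

Rebound u = e ρ_c/ρ_m = 4538 m × 2.84/3.32 = 3882 m.
Net surface drop = e − u = 4538 m − 3882 m = e (ρ_m − ρ_c)/ρ_m = 656 m.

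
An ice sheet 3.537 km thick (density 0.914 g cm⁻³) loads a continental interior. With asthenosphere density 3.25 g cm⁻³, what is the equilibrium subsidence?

Balancing pressure at the compensation depth: the ice load ρ_ice t is balanced by mantle displaced below, ρ_m s.
s = t ρ_ice / ρ_m = 3.537 km × 0.914/3.25 = 0.995 km.

0.995 km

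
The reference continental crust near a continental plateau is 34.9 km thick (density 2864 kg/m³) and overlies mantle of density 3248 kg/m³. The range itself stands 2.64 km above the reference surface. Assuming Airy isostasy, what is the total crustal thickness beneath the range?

Root depth r = h ρ_c / (ρ_m − ρ_c) = 2.64 km × 2864 / 384 = 19.69 km.
Total thickness = T + h + r = 34.9 km + 2.64 km + 19.69 km = 57.2 km.

57.2 km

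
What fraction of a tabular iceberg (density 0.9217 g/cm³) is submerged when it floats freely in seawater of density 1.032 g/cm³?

0.893

Submerged fraction = ρ_obj/ρ_fluid = 0.9217/1.032 = 0.893.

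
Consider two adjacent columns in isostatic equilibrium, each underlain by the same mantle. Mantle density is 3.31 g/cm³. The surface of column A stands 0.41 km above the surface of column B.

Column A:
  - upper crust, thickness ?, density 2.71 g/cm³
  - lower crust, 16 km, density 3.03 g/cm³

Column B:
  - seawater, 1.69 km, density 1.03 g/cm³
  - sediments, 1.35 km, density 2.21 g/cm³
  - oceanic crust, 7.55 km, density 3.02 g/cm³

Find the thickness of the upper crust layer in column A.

Take the compensation level at the base of the deeper column (depth z_c below the surface of column A) and equate Σ ρ_i t_i down to z_c; mantle fills any gap and the z_c terms cancel.
Column A: x×2.71 + 16×3.03 + (z_c − 16 − x)×3.31
Column B: 0.41×0 + 1.69×1.03 + 1.35×2.21 + 7.55×3.02 + (z_c − 0.41 − 10.59)×3.31
The z_c×3.31 term appears on both sides and cancels. Collect the known terms of each column as K = Σ(ρt)_known − 3.31 × (depth of known layers): K_A = 48.48 − 3.31×16 = −4.48; K_B = 27.5252 − 3.31×(0.41 + 10.59) = −8.8848.
Balance: K_A − x×(3.31 − 2.71) = K_B, so x = (K_A − K_B)/(3.31 − 2.71) = 4.4048/0.6 = 7.34 km.

7.34 km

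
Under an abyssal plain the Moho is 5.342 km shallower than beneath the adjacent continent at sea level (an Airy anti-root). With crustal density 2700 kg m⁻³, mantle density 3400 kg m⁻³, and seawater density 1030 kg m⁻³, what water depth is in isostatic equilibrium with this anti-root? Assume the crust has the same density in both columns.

2.24 km

Replacing a thickness d of crust by seawater at the top must be balanced by replacing crust with mantle at the base: d (ρ_c − ρ_w) = a (ρ_m − ρ_c).
d = a (ρ_m − ρ_c)/(ρ_c − ρ_w) = 5.342 km × 700/1670 = 2.24 km.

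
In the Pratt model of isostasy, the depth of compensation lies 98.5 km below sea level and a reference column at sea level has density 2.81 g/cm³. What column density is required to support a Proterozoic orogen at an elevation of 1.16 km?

2.78 g/cm³

Pratt balance: ρ_ref D = ρ (D + h).
ρ = ρ_ref D/(D + h) = 2.81 × 98.5 km/(98.5 km + 1.16 km) = 2.78 g/cm³.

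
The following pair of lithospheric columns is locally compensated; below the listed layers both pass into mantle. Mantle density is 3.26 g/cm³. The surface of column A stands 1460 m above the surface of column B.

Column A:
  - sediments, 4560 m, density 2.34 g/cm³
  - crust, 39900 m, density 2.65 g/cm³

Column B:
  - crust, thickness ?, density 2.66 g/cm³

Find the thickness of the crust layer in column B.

39600 m

Take the compensation level at the base of the deeper column (depth z_c below the surface of column A) and equate Σ ρ_i t_i down to z_c; mantle fills any gap and the z_c terms cancel.
Column A: 4560×2.34 + 39900×2.65 + (z_c − 44460)×3.26
Column B: 1460×0 + x×2.66 + (z_c − 1460 − 0 − x)×3.26
The z_c×3.26 term appears on both sides and cancels. Collect the known terms of each column as K = Σ(ρt)_known − 3.26 × (depth of known layers): K_A = 116405.4 − 3.26×44460 = −28534.2; K_B = 0 − 3.26×(1460 + 0) = −4759.6.
Balance: K_A = K_B − x×(3.26 − 2.66), so x = (K_B − K_A)/(3.26 − 2.66) = 23774.6/0.6 = 39600 m.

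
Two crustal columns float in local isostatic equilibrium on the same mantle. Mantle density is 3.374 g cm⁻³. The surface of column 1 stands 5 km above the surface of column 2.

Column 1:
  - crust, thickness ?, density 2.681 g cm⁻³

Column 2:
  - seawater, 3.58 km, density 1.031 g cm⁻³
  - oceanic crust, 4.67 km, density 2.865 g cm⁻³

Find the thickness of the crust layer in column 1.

Take the compensation level at the base of the deeper column (depth z_c below the surface of column 1) and equate Σ ρ_i t_i down to z_c; mantle fills any gap and the z_c terms cancel.
Column 1: x×2.681 + (z_c − 0 − x)×3.374
Column 2: 5×0 + 3.58×1.031 + 4.67×2.865 + (z_c − 5 − 8.25)×3.374
The z_c×3.374 term appears on both sides and cancels. Collect the known terms of each column as K = Σ(ρt)_known − 3.374 × (depth of known layers): K_1 = 0 − 3.374×0 = 0; K_2 = 17.07053 − 3.374×(5 + 8.25) = −27.63497.
Balance: K_1 − x×(3.374 − 2.681) = K_2, so x = (K_1 − K_2)/(3.374 − 2.681) = 27.635/0.693 = 39.9 km.

39.9 km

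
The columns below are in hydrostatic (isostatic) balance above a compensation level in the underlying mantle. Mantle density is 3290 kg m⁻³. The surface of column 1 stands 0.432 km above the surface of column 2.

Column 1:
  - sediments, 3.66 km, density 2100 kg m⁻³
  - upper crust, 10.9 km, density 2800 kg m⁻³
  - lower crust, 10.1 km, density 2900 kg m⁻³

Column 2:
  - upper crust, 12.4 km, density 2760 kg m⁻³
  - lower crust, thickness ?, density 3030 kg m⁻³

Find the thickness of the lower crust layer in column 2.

Take the compensation level at the base of the deeper column (depth z_c below the surface of column 1) and equate Σ ρ_i t_i down to z_c; mantle fills any gap and the z_c terms cancel.
Column 1: 3.66×2100 + 10.9×2800 + 10.1×2900 + (z_c − 24.66)×3290
Column 2: 0.432×0 + 12.4×2760 + x×3030 + (z_c − 0.432 − 12.4 − x)×3290
The z_c×3290 term appears on both sides and cancels. Collect the known terms of each column as K = Σ(ρt)_known − 3290 × (depth of known layers): K_1 = 67496 − 3290×24.66 = −13635.4; K_2 = 34224 − 3290×(0.432 + 12.4) = −7993.28.
Balance: K_1 = K_2 − x×(3290 − 3030), so x = (K_2 − K_1)/(3290 − 3030) = 5642.12/260 = 21.7 km.

21.7 km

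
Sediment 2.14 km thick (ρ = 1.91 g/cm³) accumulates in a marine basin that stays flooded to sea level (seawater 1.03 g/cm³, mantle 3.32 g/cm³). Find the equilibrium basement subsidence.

Submarine loading: the sediment displaces seawater, and the subsidence is in turn flooded, so s (ρ_m − ρ_w) = t (ρ_sed − ρ_w).
s = 2.14 km × (1.91 − 1.03) / (3.32 − 1.03) = 0.822 km.

0.822 km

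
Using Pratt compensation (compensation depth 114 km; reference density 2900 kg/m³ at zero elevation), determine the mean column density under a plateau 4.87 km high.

Pratt balance: ρ_ref D = ρ (D + h).
ρ = ρ_ref D/(D + h) = 2900 × 114 km/(114 km + 4.87 km) = 2780 kg/m³.

2780 kg/m³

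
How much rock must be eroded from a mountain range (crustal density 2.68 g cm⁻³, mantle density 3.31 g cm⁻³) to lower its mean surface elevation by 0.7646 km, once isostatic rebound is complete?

4.02 km

Net drop Δ = e − u = e − e ρ_c/ρ_m = e (ρ_m − ρ_c)/ρ_m.
e = Δ ρ_m/(ρ_m − ρ_c) = 0.7646 km × 3.31/0.63 = 4.02 km.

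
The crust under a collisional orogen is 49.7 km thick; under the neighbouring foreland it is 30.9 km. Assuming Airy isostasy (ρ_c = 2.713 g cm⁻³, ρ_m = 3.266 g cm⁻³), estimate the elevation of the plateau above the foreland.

Excess crust Δ = 49.7 km − 30.9 km = 18.8 km, split between elevation h and root r with h + r = Δ.
Airy balance ρ_c h = (ρ_m − ρ_c) r gives r = h ρ_c/(ρ_m − ρ_c), so h (1 + ρ_c/(ρ_m − ρ_c)) = Δ, i.e. h = Δ (ρ_m − ρ_c)/ρ_m.
h = 18.8 km × 0.553/3.266 = 3.18 km.

3.18 km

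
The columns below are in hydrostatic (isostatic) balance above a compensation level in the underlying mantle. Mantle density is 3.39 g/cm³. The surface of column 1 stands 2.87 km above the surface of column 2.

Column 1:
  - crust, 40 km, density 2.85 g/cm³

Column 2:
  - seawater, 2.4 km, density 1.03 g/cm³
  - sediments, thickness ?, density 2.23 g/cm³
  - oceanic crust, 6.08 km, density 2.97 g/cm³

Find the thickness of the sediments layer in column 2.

Take the compensation level at the base of the deeper column (depth z_c below the surface of column 1) and equate Σ ρ_i t_i down to z_c; mantle fills any gap and the z_c terms cancel.
Column 1: 40×2.85 + (z_c − 40)×3.39
Column 2: 2.87×0 + 2.4×1.03 + x×2.23 + 6.08×2.97 + (z_c − 2.87 − 8.48 − x)×3.39
The z_c×3.39 term appears on both sides and cancels. Collect the known terms of each column as K = Σ(ρt)_known − 3.39 × (depth of known layers): K_1 = 114 − 3.39×40 = −21.6; K_2 = 20.5296 − 3.39×(2.87 + 8.48) = −17.9469.
Balance: K_1 = K_2 − x×(3.39 − 2.23), so x = (K_2 − K_1)/(3.39 − 2.23) = 3.6531/1.16 = 3.15 km.

3.15 km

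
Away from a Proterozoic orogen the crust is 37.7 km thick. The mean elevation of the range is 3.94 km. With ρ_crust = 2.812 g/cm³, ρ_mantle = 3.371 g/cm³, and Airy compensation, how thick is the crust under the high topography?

Root depth r = h ρ_c / (ρ_m − ρ_c) = 3.94 km × 2.812 / 0.559 = 19.82 km.
Total thickness = T + h + r = 37.7 km + 3.94 km + 19.82 km = 61.5 km.

61.5 km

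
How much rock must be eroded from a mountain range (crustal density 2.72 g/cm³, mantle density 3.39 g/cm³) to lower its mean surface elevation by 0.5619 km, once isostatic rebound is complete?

2.84 km

Net drop Δ = e − u = e − e ρ_c/ρ_m = e (ρ_m − ρ_c)/ρ_m.
e = Δ ρ_m/(ρ_m − ρ_c) = 0.5619 km × 3.39/0.67 = 2.84 km.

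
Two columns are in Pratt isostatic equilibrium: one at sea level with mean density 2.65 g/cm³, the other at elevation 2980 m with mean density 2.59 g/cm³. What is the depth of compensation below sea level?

129000 m

ρ_ref D = ρ (D + h) → D (ρ_ref − ρ) = ρ h.
D = ρ h/(ρ_ref − ρ) = 2.59 × 2980 m/(2.65 − 2.59) = 129000 m.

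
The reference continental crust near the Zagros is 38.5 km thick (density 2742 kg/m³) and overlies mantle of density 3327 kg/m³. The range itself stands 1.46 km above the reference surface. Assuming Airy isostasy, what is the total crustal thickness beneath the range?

46.8 km

Root depth r = h ρ_c / (ρ_m − ρ_c) = 1.46 km × 2742 / 585 = 6.843 km.
Total thickness = T + h + r = 38.5 km + 1.46 km + 6.843 km = 46.8 km.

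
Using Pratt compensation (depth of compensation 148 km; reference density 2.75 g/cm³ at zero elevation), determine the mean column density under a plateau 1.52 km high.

Pratt balance: ρ_ref D = ρ (D + h).
ρ = ρ_ref D/(D + h) = 2.75 × 148 km/(148 km + 1.52 km) = 2.72 g/cm³.

2.72 g/cm³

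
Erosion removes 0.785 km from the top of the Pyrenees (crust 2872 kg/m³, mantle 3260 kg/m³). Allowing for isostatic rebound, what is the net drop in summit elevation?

Rebound u = e ρ_c/ρ_m = 0.785 km × 2872/3260 = 0.6916 km.
Net surface drop = e − u = 0.785 km − 0.6916 km = e (ρ_m − ρ_c)/ρ_m = 0.0934 km.

0.0934 km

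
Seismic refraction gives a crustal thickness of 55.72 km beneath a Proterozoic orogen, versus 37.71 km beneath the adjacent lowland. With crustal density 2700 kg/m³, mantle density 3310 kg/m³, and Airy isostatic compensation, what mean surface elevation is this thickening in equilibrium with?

Excess crust Δ = 55.72 km − 37.71 km = 18.01 km, split between elevation h and root r with h + r = Δ.
Airy balance ρ_c h = (ρ_m − ρ_c) r gives r = h ρ_c/(ρ_m − ρ_c), so h (1 + ρ_c/(ρ_m − ρ_c)) = Δ, i.e. h = Δ (ρ_m − ρ_c)/ρ_m.
h = 18.01 km × 610/3310 = 3.32 km.

3.32 km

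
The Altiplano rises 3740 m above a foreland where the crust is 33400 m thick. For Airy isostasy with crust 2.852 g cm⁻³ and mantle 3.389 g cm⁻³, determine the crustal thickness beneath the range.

Root depth r = h ρ_c / (ρ_m − ρ_c) = 3740 m × 2.852 / 0.537 = 19860 m.
Total thickness = T + h + r = 33400 m + 3740 m + 19860 m = 57000 m.

57000 m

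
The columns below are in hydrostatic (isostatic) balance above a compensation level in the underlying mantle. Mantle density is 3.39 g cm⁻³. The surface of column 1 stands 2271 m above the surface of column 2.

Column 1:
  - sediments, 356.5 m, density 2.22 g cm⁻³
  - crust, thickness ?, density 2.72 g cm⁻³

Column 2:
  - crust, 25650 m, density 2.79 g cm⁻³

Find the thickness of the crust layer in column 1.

Take the compensation level at the base of the deeper column (depth z_c below the surface of column 1) and equate Σ ρ_i t_i down to z_c; mantle fills any gap and the z_c terms cancel.
Column 1: 356.5×2.22 + x×2.72 + (z_c − 356.5 − x)×3.39
Column 2: 2271×0 + 25650×2.79 + (z_c − 2271 − 25650)×3.39
The z_c×3.39 term appears on both sides and cancels. Collect the known terms of each column as K = Σ(ρt)_known − 3.39 × (depth of known layers): K_1 = 791.43 − 3.39×356.5 = −417.105; K_2 = 71563.5 − 3.39×(2271 + 25650) = −23088.69.
Balance: K_1 − x×(3.39 − 2.72) = K_2, so x = (K_1 − K_2)/(3.39 − 2.72) = 22671.6/0.67 = 33800 m.

33800 m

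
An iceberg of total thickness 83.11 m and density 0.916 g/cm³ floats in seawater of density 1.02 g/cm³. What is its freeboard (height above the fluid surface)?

Floating equilibrium: submerged depth d = t ρ_obj/ρ_fluid = 83.11 m × 0.916/1.02 = 74.64 m.
Freeboard = t − d = 83.11 m − 74.64 m = 8.47 m.

8.47 m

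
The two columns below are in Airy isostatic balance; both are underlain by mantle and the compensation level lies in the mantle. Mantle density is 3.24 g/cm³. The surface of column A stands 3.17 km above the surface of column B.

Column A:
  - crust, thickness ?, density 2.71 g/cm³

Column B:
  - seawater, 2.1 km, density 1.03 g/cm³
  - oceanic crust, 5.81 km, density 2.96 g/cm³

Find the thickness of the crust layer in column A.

Take the compensation level at the base of the deeper column (depth z_c below the surface of column A) and equate Σ ρ_i t_i down to z_c; mantle fills any gap and the z_c terms cancel.
Column A: x×2.71 + (z_c − 0 − x)×3.24
Column B: 3.17×0 + 2.1×1.03 + 5.81×2.96 + (z_c − 3.17 − 7.91)×3.24
The z_c×3.24 term appears on both sides and cancels. Collect the known terms of each column as K = Σ(ρt)_known − 3.24 × (depth of known layers): K_A = 0 − 3.24×0 = 0; K_B = 19.3606 − 3.24×(3.17 + 7.91) = −16.5386.
Balance: K_A − x×(3.24 − 2.71) = K_B, so x = (K_A − K_B)/(3.24 − 2.71) = 16.5386/0.53 = 31.2 km.

31.2 km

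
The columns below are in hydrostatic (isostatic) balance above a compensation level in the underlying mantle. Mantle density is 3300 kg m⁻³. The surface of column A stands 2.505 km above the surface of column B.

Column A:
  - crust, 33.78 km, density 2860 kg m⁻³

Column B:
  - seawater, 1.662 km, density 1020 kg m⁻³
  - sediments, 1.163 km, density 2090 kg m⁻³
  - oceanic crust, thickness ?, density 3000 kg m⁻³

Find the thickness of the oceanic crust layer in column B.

4.67 km

Take the compensation level at the base of the deeper column (depth z_c below the surface of column A) and equate Σ ρ_i t_i down to z_c; mantle fills any gap and the z_c terms cancel.
Column A: 33.78×2860 + (z_c − 33.78)×3300
Column B: 2.505×0 + 1.662×1020 + 1.163×2090 + x×3000 + (z_c − 2.505 − 2.825 − x)×3300
The z_c×3300 term appears on both sides and cancels. Collect the known terms of each column as K = Σ(ρt)_known − 3300 × (depth of known layers): K_A = 96610.8 − 3300×33.78 = −14863.2; K_B = 4125.91 − 3300×(2.505 + 2.825) = −13463.09.
Balance: K_A = K_B − x×(3300 − 3000), so x = (K_B − K_A)/(3300 − 3000) = 1400.11/300 = 4.67 km.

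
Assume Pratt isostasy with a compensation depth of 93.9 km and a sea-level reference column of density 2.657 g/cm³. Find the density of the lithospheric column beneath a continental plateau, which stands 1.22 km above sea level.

Pratt balance: ρ_ref D = ρ (D + h).
ρ = ρ_ref D/(D + h) = 2.657 × 93.9 km/(93.9 km + 1.22 km) = 2.62 g/cm³.

2.62 g/cm³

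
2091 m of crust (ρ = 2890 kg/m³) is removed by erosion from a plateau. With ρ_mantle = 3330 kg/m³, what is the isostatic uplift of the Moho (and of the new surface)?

1810 m

Unloading: uplift u = e ρ_c/ρ_m = 2091 m × 2890/3330 = 1810 m.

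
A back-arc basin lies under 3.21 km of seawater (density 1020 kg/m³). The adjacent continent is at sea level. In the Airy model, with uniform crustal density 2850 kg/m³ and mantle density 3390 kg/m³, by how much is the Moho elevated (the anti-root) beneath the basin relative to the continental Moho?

10.9 km

Isostatic balance requires: replacing crust with seawater at the top is compensated by replacing crust with mantle at the base: d (ρ_c − ρ_w) = a (ρ_m − ρ_c).
a = d (ρ_c − ρ_w)/(ρ_m − ρ_c) = 3.21 km × 1830/540 = 10.9 km.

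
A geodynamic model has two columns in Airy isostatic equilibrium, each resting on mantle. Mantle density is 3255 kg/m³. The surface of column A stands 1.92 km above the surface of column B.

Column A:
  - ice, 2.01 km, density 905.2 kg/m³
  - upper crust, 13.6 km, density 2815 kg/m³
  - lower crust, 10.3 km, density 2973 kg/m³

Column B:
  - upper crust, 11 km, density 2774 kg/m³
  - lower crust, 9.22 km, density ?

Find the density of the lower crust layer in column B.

3030 kg/m³

Take the compensation level at the base of the deeper column (depth z_c below the surface of column A) and equate Σ ρ_i t_i down to z_c; mantle fills any gap and the z_c terms cancel.
Column A: 2.01×905.2 + 13.6×2815 + 10.3×2973 + (z_c − 25.91)×3255
Column B: 1.92×0 + 11×2774 + 9.22×ρ + (z_c − 1.92 − 20.22)×3255
The z_c×3255 term appears on both sides and cancels. Collect the known terms of each column as K = Σ(ρt)_known − 3255 × (depth of known layers): K_A = 70725.352 − 3255×25.91 = −13611.698; K_B = 30514 − 3255×(1.92 + 20.22) = −41551.7.
Balance: K_A = K_B + 9.22×ρ, so ρ = (K_A − K_B)/9.22 = 27940/9.22 = 3030 kg/m³.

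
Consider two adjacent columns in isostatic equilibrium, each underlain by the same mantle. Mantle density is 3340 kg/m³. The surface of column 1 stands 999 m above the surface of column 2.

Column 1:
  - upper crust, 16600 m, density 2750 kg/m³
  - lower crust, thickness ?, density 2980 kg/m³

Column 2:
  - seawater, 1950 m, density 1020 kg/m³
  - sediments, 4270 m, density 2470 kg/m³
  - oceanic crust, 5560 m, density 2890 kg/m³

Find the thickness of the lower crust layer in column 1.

Take the compensation level at the base of the deeper column (depth z_c below the surface of column 1) and equate Σ ρ_i t_i down to z_c; mantle fills any gap and the z_c terms cancel.
Column 1: 16600×2750 + x×2980 + (z_c − 16600 − x)×3340
Column 2: 999×0 + 1950×1020 + 4270×2470 + 5560×2890 + (z_c − 999 − 11780)×3340
The z_c×3340 term appears on both sides and cancels. Collect the known terms of each column as K = Σ(ρt)_known − 3340 × (depth of known layers): K_1 = 45650000 − 3340×16600 = −9794000; K_2 = 28604300 − 3340×(999 + 11780) = −14077560.
Balance: K_1 − x×(3340 − 2980) = K_2, so x = (K_1 − K_2)/(3340 − 2980) = 4283560/360 = 11900 m.

11900 m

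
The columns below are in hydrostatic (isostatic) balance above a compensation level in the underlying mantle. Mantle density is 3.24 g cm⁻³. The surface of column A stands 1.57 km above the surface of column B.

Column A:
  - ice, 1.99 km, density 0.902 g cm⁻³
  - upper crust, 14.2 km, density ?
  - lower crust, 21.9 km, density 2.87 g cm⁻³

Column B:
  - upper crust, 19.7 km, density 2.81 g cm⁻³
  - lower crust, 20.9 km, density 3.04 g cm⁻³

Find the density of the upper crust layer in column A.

2.89 g cm⁻³

Take the compensation level at the base of the deeper column (depth z_c below the surface of column A) and equate Σ ρ_i t_i down to z_c; mantle fills any gap and the z_c terms cancel.
Column A: 1.99×0.902 + 14.2×ρ + 21.9×2.87 + (z_c − 38.09)×3.24
Column B: 1.57×0 + 19.7×2.81 + 20.9×3.04 + (z_c − 1.57 − 40.6)×3.24
The z_c×3.24 term appears on both sides and cancels. Collect the known terms of each column as K = Σ(ρt)_known − 3.24 × (depth of known layers): K_A = 64.64798 − 3.24×38.09 = −58.76362; K_B = 118.893 − 3.24×(1.57 + 40.6) = −17.7378.
Balance: K_A + 14.2×ρ = K_B, so ρ = (K_B − K_A)/14.2 = 41.0258/14.2 = 2.89 g cm⁻³.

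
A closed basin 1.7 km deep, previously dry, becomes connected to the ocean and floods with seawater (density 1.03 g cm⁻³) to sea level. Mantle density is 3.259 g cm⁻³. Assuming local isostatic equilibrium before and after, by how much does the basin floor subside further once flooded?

After flooding the water column is d + s deep. Its weight must equal the weight of mantle displaced by the extra subsidence s: (d + s) ρ_w = s ρ_m.
s = d ρ_w / (ρ_m − ρ_w) = 1.7 km × 1.03/(3.259 − 1.03) = 0.786 km.

0.786 km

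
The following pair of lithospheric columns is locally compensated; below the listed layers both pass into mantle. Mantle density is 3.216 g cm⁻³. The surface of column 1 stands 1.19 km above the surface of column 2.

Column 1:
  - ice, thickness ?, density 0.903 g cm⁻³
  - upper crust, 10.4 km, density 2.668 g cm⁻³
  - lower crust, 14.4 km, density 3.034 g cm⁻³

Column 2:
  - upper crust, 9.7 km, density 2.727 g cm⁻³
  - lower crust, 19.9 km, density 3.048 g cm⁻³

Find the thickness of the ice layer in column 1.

1.55 km

Take the compensation level at the base of the deeper column (depth z_c below the surface of column 1) and equate Σ ρ_i t_i down to z_c; mantle fills any gap and the z_c terms cancel.
Column 1: x×0.903 + 10.4×2.668 + 14.4×3.034 + (z_c − 24.8 − x)×3.216
Column 2: 1.19×0 + 9.7×2.727 + 19.9×3.048 + (z_c − 1.19 − 29.6)×3.216
The z_c×3.216 term appears on both sides and cancels. Collect the known terms of each column as K = Σ(ρt)_known − 3.216 × (depth of known layers): K_1 = 71.4368 − 3.216×24.8 = −8.32; K_2 = 87.1071 − 3.216×(1.19 + 29.6) = −11.91354.
Balance: K_1 − x×(3.216 − 0.903) = K_2, so x = (K_1 − K_2)/(3.216 − 0.903) = 3.59354/2.313 = 1.55 km.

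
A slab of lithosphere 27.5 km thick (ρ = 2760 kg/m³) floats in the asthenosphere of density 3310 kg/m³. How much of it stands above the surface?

4.57 km

Floating equilibrium: submerged depth d = t ρ_obj/ρ_fluid = 27.5 km × 2760/3310 = 22.93 km.
Freeboard = t − d = 27.5 km − 22.93 km = 4.57 km.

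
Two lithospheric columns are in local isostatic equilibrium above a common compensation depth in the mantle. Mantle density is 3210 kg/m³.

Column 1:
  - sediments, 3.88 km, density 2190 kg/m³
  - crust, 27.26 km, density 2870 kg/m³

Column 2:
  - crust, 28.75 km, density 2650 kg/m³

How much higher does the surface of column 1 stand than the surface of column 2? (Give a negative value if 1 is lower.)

For any compensation level in the mantle, the mantle terms cancel and isostasy reduces to e = (Σt_1 − Σt_2) − (Σ(ρt)_1 − Σ(ρt)_2) / ρ_m.
Σt_1 = 31.14 km; Σt_2 = 28.75 km; Σ(ρt)_1 = 86733.4; Σ(ρt)_2 = 76187.5 (in km·kg/m³).
e = (31.14 − 28.75) − (86733.4 − 76187.5) / 3210 = −0.895 km.

−0.895 km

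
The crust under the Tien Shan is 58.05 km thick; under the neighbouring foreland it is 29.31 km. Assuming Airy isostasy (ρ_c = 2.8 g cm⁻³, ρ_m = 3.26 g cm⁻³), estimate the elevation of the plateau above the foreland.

Excess crust Δ = 58.05 km − 29.31 km = 28.74 km, split between elevation h and root r with h + r = Δ.
Airy balance ρ_c h = (ρ_m − ρ_c) r gives r = h ρ_c/(ρ_m − ρ_c), so h (1 + ρ_c/(ρ_m − ρ_c)) = Δ, i.e. h = Δ (ρ_m − ρ_c)/ρ_m.
h = 28.74 km × 0.46/3.26 = 4.06 km.

4.06 km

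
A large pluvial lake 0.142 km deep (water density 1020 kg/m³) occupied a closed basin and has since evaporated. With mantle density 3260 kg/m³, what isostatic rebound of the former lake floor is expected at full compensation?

u = d ρ_w/ρ_m = 0.142 km × 1020/3260 = 0.0444 km.

0.0444 km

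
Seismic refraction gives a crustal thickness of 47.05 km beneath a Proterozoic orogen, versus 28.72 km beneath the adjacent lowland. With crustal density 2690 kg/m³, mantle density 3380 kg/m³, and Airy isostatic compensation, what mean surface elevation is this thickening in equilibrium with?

Excess crust Δ = 47.05 km − 28.72 km = 18.33 km, split between elevation h and root r with h + r = Δ.
Airy balance ρ_c h = (ρ_m − ρ_c) r gives r = h ρ_c/(ρ_m − ρ_c), so h (1 + ρ_c/(ρ_m − ρ_c)) = Δ, i.e. h = Δ (ρ_m − ρ_c)/ρ_m.
h = 18.33 km × 690/3380 = 3.74 km.

3.74 km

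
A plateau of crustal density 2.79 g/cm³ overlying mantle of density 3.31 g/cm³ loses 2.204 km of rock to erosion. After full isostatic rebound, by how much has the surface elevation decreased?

0.346 km

Rebound u = e ρ_c/ρ_m = 2.204 km × 2.79/3.31 = 1.858 km.
Net surface drop = e − u = 2.204 km − 1.858 km = e (ρ_m − ρ_c)/ρ_m = 0.346 km.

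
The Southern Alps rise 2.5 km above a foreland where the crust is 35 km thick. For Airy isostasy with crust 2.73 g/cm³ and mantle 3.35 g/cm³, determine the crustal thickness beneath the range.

Root depth r = h ρ_c / (ρ_m − ρ_c) = 2.5 km × 2.73 / 0.62 = 11.01 km.
Total thickness = T + h + r = 35 km + 2.5 km + 11.01 km = 48.5 km.

48.5 km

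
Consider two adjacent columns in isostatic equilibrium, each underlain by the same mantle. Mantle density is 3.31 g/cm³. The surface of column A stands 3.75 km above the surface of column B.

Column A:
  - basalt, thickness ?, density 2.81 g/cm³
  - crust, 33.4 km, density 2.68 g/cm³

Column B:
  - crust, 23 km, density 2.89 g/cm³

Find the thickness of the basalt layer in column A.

Take the compensation level at the base of the deeper column (depth z_c below the surface of column A) and equate Σ ρ_i t_i down to z_c; mantle fills any gap and the z_c terms cancel.
Column A: x×2.81 + 33.4×2.68 + (z_c − 33.4 − x)×3.31
Column B: 3.75×0 + 23×2.89 + (z_c − 3.75 − 23)×3.31
The z_c×3.31 term appears on both sides and cancels. Collect the known terms of each column as K = Σ(ρt)_known − 3.31 × (depth of known layers): K_A = 89.512 − 3.31×33.4 = −21.042; K_B = 66.47 − 3.31×(3.75 + 23) = −22.0725.
Balance: K_A − x×(3.31 − 2.81) = K_B, so x = (K_A − K_B)/(3.31 − 2.81) = 1.0305/0.5 = 2.06 km.

2.06 km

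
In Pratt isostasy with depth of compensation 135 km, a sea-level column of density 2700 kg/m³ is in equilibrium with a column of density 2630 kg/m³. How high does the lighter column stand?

ρ_ref D = ρ (D + h) → h = D (ρ_ref − ρ)/ρ.
h = 135 km × (2700 − 2630)/2630 = 3.59 km.

3.59 km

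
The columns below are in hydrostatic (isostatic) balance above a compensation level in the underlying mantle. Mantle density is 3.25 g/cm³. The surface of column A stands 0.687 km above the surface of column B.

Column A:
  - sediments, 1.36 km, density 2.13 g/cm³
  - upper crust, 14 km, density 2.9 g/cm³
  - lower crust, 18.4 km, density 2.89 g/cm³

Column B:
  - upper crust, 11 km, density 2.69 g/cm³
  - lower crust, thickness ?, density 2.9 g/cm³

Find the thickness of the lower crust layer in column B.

13.3 km

Take the compensation level at the base of the deeper column (depth z_c below the surface of column A) and equate Σ ρ_i t_i down to z_c; mantle fills any gap and the z_c terms cancel.
Column A: 1.36×2.13 + 14×2.9 + 18.4×2.89 + (z_c − 33.76)×3.25
Column B: 0.687×0 + 11×2.69 + x×2.9 + (z_c − 0.687 − 11 − x)×3.25
The z_c×3.25 term appears on both sides and cancels. Collect the known terms of each column as K = Σ(ρt)_known − 3.25 × (depth of known layers): K_A = 96.6728 − 3.25×33.76 = −13.0472; K_B = 29.59 − 3.25×(0.687 + 11) = −8.39275.
Balance: K_A = K_B − x×(3.25 − 2.9), so x = (K_B − K_A)/(3.25 − 2.9) = 4.65445/0.35 = 13.3 km.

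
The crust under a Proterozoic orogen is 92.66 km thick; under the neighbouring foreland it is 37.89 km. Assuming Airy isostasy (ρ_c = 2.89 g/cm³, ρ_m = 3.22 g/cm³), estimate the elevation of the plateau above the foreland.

Excess crust Δ = 92.66 km − 37.89 km = 54.77 km, split between elevation h and root r with h + r = Δ.
Airy balance ρ_c h = (ρ_m − ρ_c) r gives r = h ρ_c/(ρ_m − ρ_c), so h (1 + ρ_c/(ρ_m − ρ_c)) = Δ, i.e. h = Δ (ρ_m − ρ_c)/ρ_m.
h = 54.77 km × 0.33/3.22 = 5.61 km.

5.61 km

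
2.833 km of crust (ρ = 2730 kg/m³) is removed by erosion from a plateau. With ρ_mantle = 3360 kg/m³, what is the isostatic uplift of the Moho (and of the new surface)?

Unloading: uplift u = e ρ_c/ρ_m = 2.833 km × 2730/3360 = 2.3 km.

2.3 km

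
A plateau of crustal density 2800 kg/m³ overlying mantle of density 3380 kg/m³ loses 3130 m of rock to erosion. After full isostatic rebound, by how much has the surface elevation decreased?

537 m

Rebound u = e ρ_c/ρ_m = 3130 m × 2800/3380 = 2593 m.
Net surface drop = e − u = 3130 m − 2593 m = e (ρ_m − ρ_c)/ρ_m = 537 m.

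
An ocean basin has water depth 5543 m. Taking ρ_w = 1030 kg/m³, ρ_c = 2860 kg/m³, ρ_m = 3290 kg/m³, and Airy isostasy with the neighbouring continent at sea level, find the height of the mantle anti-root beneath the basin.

23600 m

By Archimedes' principle applied to the lithosphere: replacing crust with seawater at the top is compensated by replacing crust with mantle at the base: d (ρ_c − ρ_w) = a (ρ_m − ρ_c).
a = d (ρ_c − ρ_w)/(ρ_m − ρ_c) = 5543 m × 1830/430 = 23600 m.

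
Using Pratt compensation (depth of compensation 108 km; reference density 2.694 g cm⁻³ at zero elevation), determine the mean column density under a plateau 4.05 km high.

2.6 g cm⁻³

Pratt balance: ρ_ref D = ρ (D + h).
ρ = ρ_ref D/(D + h) = 2.694 × 108 km/(108 km + 4.05 km) = 2.6 g cm⁻³.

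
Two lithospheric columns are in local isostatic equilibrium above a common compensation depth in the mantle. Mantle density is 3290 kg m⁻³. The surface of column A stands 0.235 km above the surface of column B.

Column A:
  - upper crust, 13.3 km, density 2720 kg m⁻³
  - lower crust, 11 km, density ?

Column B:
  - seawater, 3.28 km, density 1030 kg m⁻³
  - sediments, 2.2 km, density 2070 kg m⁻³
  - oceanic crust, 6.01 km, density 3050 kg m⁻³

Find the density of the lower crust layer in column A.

Take the compensation level at the base of the deeper column (depth z_c below the surface of column A) and equate Σ ρ_i t_i down to z_c; mantle fills any gap and the z_c terms cancel.
Column A: 13.3×2720 + 11×ρ + (z_c − 24.3)×3290
Column B: 0.235×0 + 3.28×1030 + 2.2×2070 + 6.01×3050 + (z_c − 0.235 − 11.49)×3290
The z_c×3290 term appears on both sides and cancels. Collect the known terms of each column as K = Σ(ρt)_known − 3290 × (depth of known layers): K_A = 36176 − 3290×24.3 = −43771; K_B = 26262.9 − 3290×(0.235 + 11.49) = −12312.35.
Balance: K_A + 11×ρ = K_B, so ρ = (K_B − K_A)/11 = 31458.7/11 = 2860 kg m⁻³.

2860 kg m⁻³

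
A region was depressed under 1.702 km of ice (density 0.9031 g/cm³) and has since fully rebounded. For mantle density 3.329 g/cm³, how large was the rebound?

Removing the load lets mantle flow back in; uplift u satisfies ρ_ice t = ρ_m u.
u = t ρ_ice/ρ_m = 1.702 km × 0.9031/3.329 = 0.462 km.

0.462 km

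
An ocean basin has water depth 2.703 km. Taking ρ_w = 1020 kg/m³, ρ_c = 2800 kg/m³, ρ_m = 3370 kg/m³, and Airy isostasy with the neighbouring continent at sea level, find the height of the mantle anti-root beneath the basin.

In Airy isostatic equilibrium: replacing crust with seawater at the top is compensated by replacing crust with mantle at the base: d (ρ_c − ρ_w) = a (ρ_m − ρ_c).
a = d (ρ_c − ρ_w)/(ρ_m − ρ_c) = 2.703 km × 1780/570 = 8.44 km.

8.44 km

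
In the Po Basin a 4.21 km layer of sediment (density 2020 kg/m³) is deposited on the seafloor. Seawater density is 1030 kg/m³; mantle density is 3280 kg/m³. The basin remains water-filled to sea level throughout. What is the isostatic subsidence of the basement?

1.85 km

Submarine loading: the sediment displaces seawater, and the subsidence is in turn flooded, so s (ρ_m − ρ_w) = t (ρ_sed − ρ_w).
s = 4.21 km × (2020 − 1030) / (3280 − 1030) = 1.85 km.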